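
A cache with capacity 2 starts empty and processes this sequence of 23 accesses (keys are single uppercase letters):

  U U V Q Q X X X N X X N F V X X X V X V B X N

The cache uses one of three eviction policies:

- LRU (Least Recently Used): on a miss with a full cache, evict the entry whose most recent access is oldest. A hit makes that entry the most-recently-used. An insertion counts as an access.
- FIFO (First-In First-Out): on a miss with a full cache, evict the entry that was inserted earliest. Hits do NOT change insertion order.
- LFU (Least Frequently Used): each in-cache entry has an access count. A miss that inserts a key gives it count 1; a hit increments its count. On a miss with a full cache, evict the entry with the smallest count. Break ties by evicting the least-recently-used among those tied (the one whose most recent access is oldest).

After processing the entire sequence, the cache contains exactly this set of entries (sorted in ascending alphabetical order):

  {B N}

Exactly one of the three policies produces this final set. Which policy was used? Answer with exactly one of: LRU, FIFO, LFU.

Answer: FIFO

Derivation:
Simulating under each policy and comparing final sets:
  LRU: final set = {N X} -> differs
  FIFO: final set = {B N} -> MATCHES target
  LFU: final set = {N X} -> differs
Only FIFO produces the target set.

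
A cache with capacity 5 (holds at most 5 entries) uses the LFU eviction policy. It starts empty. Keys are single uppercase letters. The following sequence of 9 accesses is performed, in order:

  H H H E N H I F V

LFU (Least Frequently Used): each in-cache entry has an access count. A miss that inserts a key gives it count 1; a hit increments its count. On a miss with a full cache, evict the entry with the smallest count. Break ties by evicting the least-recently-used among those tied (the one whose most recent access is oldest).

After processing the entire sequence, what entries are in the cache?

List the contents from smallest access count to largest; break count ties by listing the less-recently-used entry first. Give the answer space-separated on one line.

LFU simulation (capacity=5):
  1. access H: MISS. Cache: [H(c=1)]
  2. access H: HIT, count now 2. Cache: [H(c=2)]
  3. access H: HIT, count now 3. Cache: [H(c=3)]
  4. access E: MISS. Cache: [E(c=1) H(c=3)]
  5. access N: MISS. Cache: [E(c=1) N(c=1) H(c=3)]
  6. access H: HIT, count now 4. Cache: [E(c=1) N(c=1) H(c=4)]
  7. access I: MISS. Cache: [E(c=1) N(c=1) I(c=1) H(c=4)]
  8. access F: MISS. Cache: [E(c=1) N(c=1) I(c=1) F(c=1) H(c=4)]
  9. access V: MISS, evict E(c=1). Cache: [N(c=1) I(c=1) F(c=1) V(c=1) H(c=4)]
Total: 3 hits, 6 misses, 1 evictions

Answer: N I F V H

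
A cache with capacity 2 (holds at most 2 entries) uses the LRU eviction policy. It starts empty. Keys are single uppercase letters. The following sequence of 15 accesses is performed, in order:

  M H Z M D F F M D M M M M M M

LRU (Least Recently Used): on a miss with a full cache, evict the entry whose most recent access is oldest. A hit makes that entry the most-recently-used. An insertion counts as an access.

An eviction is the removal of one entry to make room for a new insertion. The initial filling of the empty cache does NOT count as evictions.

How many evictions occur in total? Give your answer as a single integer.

Answer: 6

Derivation:
LRU simulation (capacity=2):
  1. access M: MISS. Cache (LRU->MRU): [M]
  2. access H: MISS. Cache (LRU->MRU): [M H]
  3. access Z: MISS, evict M. Cache (LRU->MRU): [H Z]
  4. access M: MISS, evict H. Cache (LRU->MRU): [Z M]
  5. access D: MISS, evict Z. Cache (LRU->MRU): [M D]
  6. access F: MISS, evict M. Cache (LRU->MRU): [D F]
  7. access F: HIT. Cache (LRU->MRU): [D F]
  8. access M: MISS, evict D. Cache (LRU->MRU): [F M]
  9. access D: MISS, evict F. Cache (LRU->MRU): [M D]
  10. access M: HIT. Cache (LRU->MRU): [D M]
  11. access M: HIT. Cache (LRU->MRU): [D M]
  12. access M: HIT. Cache (LRU->MRU): [D M]
  13. access M: HIT. Cache (LRU->MRU): [D M]
  14. access M: HIT. Cache (LRU->MRU): [D M]
  15. access M: HIT. Cache (LRU->MRU): [D M]
Total: 7 hits, 8 misses, 6 evictions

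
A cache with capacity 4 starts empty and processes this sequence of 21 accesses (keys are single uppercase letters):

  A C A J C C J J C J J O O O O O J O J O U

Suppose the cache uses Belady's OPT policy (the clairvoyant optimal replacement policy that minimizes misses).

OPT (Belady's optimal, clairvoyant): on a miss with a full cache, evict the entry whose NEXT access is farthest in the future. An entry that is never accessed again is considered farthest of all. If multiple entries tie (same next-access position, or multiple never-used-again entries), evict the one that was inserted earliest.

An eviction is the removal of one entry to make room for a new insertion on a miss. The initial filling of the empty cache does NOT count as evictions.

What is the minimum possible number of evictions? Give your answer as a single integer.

OPT (Belady) simulation (capacity=4):
  1. access A: MISS. Cache: [A]
  2. access C: MISS. Cache: [A C]
  3. access A: HIT. Next use of A: never. Cache: [A C]
  4. access J: MISS. Cache: [A C J]
  5. access C: HIT. Next use of C: step 6. Cache: [A C J]
  6. access C: HIT. Next use of C: step 9. Cache: [A C J]
  7. access J: HIT. Next use of J: step 8. Cache: [A C J]
  8. access J: HIT. Next use of J: step 10. Cache: [A C J]
  9. access C: HIT. Next use of C: never. Cache: [A C J]
  10. access J: HIT. Next use of J: step 11. Cache: [A C J]
  11. access J: HIT. Next use of J: step 17. Cache: [A C J]
  12. access O: MISS. Cache: [A C J O]
  13. access O: HIT. Next use of O: step 14. Cache: [A C J O]
  14. access O: HIT. Next use of O: step 15. Cache: [A C J O]
  15. access O: HIT. Next use of O: step 16. Cache: [A C J O]
  16. access O: HIT. Next use of O: step 18. Cache: [A C J O]
  17. access J: HIT. Next use of J: step 19. Cache: [A C J O]
  18. access O: HIT. Next use of O: step 20. Cache: [A C J O]
  19. access J: HIT. Next use of J: never. Cache: [A C J O]
  20. access O: HIT. Next use of O: never. Cache: [A C J O]
  21. access U: MISS, evict A (next use: never). Cache: [C J O U]
Total: 16 hits, 5 misses, 1 evictions

Answer: 1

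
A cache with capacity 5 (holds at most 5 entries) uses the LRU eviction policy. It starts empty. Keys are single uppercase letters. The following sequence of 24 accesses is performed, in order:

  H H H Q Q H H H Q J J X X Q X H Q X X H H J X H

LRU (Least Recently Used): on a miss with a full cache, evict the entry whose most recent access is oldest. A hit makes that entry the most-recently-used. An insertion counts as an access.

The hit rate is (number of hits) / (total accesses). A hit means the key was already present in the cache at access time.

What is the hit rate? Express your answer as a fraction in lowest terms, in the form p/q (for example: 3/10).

LRU simulation (capacity=5):
  1. access H: MISS. Cache (LRU->MRU): [H]
  2. access H: HIT. Cache (LRU->MRU): [H]
  3. access H: HIT. Cache (LRU->MRU): [H]
  4. access Q: MISS. Cache (LRU->MRU): [H Q]
  5. access Q: HIT. Cache (LRU->MRU): [H Q]
  6. access H: HIT. Cache (LRU->MRU): [Q H]
  7. access H: HIT. Cache (LRU->MRU): [Q H]
  8. access H: HIT. Cache (LRU->MRU): [Q H]
  9. access Q: HIT. Cache (LRU->MRU): [H Q]
  10. access J: MISS. Cache (LRU->MRU): [H Q J]
  11. access J: HIT. Cache (LRU->MRU): [H Q J]
  12. access X: MISS. Cache (LRU->MRU): [H Q J X]
  13. access X: HIT. Cache (LRU->MRU): [H Q J X]
  14. access Q: HIT. Cache (LRU->MRU): [H J X Q]
  15. access X: HIT. Cache (LRU->MRU): [H J Q X]
  16. access H: HIT. Cache (LRU->MRU): [J Q X H]
  17. access Q: HIT. Cache (LRU->MRU): [J X H Q]
  18. access X: HIT. Cache (LRU->MRU): [J H Q X]
  19. access X: HIT. Cache (LRU->MRU): [J H Q X]
  20. access H: HIT. Cache (LRU->MRU): [J Q X H]
  21. access H: HIT. Cache (LRU->MRU): [J Q X H]
  22. access J: HIT. Cache (LRU->MRU): [Q X H J]
  23. access X: HIT. Cache (LRU->MRU): [Q H J X]
  24. access H: HIT. Cache (LRU->MRU): [Q J X H]
Total: 20 hits, 4 misses, 0 evictions

Hit rate = 20/24 = 5/6

Answer: 5/6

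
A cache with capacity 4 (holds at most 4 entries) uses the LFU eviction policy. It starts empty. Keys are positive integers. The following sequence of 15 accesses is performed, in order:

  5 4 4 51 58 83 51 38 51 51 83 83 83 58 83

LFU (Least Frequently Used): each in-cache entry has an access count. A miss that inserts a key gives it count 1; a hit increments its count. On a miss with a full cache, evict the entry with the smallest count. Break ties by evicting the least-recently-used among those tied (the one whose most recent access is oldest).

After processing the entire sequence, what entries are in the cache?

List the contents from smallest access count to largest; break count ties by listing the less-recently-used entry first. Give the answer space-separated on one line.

Answer: 58 4 51 83

Derivation:
LFU simulation (capacity=4):
  1. access 5: MISS. Cache: [5(c=1)]
  2. access 4: MISS. Cache: [5(c=1) 4(c=1)]
  3. access 4: HIT, count now 2. Cache: [5(c=1) 4(c=2)]
  4. access 51: MISS. Cache: [5(c=1) 51(c=1) 4(c=2)]
  5. access 58: MISS. Cache: [5(c=1) 51(c=1) 58(c=1) 4(c=2)]
  6. access 83: MISS, evict 5(c=1). Cache: [51(c=1) 58(c=1) 83(c=1) 4(c=2)]
  7. access 51: HIT, count now 2. Cache: [58(c=1) 83(c=1) 4(c=2) 51(c=2)]
  8. access 38: MISS, evict 58(c=1). Cache: [83(c=1) 38(c=1) 4(c=2) 51(c=2)]
  9. access 51: HIT, count now 3. Cache: [83(c=1) 38(c=1) 4(c=2) 51(c=3)]
  10. access 51: HIT, count now 4. Cache: [83(c=1) 38(c=1) 4(c=2) 51(c=4)]
  11. access 83: HIT, count now 2. Cache: [38(c=1) 4(c=2) 83(c=2) 51(c=4)]
  12. access 83: HIT, count now 3. Cache: [38(c=1) 4(c=2) 83(c=3) 51(c=4)]
  13. access 83: HIT, count now 4. Cache: [38(c=1) 4(c=2) 51(c=4) 83(c=4)]
  14. access 58: MISS, evict 38(c=1). Cache: [58(c=1) 4(c=2) 51(c=4) 83(c=4)]
  15. access 83: HIT, count now 5. Cache: [58(c=1) 4(c=2) 51(c=4) 83(c=5)]
Total: 8 hits, 7 misses, 3 evictions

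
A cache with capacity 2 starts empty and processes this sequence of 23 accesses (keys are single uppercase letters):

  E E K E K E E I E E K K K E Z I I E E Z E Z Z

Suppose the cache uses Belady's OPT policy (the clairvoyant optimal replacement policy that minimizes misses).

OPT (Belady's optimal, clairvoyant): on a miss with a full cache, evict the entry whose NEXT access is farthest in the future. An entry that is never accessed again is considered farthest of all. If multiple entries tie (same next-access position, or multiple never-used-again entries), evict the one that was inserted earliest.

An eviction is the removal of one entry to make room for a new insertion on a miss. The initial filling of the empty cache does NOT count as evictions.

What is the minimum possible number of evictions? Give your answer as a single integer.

Answer: 5

Derivation:
OPT (Belady) simulation (capacity=2):
  1. access E: MISS. Cache: [E]
  2. access E: HIT. Next use of E: step 4. Cache: [E]
  3. access K: MISS. Cache: [E K]
  4. access E: HIT. Next use of E: step 6. Cache: [E K]
  5. access K: HIT. Next use of K: step 11. Cache: [E K]
  6. access E: HIT. Next use of E: step 7. Cache: [E K]
  7. access E: HIT. Next use of E: step 9. Cache: [E K]
  8. access I: MISS, evict K (next use: step 11). Cache: [E I]
  9. access E: HIT. Next use of E: step 10. Cache: [E I]
  10. access E: HIT. Next use of E: step 14. Cache: [E I]
  11. access K: MISS, evict I (next use: step 16). Cache: [E K]
  12. access K: HIT. Next use of K: step 13. Cache: [E K]
  13. access K: HIT. Next use of K: never. Cache: [E K]
  14. access E: HIT. Next use of E: step 18. Cache: [E K]
  15. access Z: MISS, evict K (next use: never). Cache: [E Z]
  16. access I: MISS, evict Z (next use: step 20). Cache: [E I]
  17. access I: HIT. Next use of I: never. Cache: [E I]
  18. access E: HIT. Next use of E: step 19. Cache: [E I]
  19. access E: HIT. Next use of E: step 21. Cache: [E I]
  20. access Z: MISS, evict I (next use: never). Cache: [E Z]
  21. access E: HIT. Next use of E: never. Cache: [E Z]
  22. access Z: HIT. Next use of Z: step 23. Cache: [E Z]
  23. access Z: HIT. Next use of Z: never. Cache: [E Z]
Total: 16 hits, 7 misses, 5 evictions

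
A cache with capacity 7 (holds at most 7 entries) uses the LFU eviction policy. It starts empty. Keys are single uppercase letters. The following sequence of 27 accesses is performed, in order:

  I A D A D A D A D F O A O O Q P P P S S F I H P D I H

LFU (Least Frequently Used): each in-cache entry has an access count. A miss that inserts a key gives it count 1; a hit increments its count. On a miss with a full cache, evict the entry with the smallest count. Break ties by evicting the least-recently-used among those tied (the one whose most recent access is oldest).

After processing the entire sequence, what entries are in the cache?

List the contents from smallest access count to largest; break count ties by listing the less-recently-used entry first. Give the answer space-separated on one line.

Answer: H S F O P A D

Derivation:
LFU simulation (capacity=7):
  1. access I: MISS. Cache: [I(c=1)]
  2. access A: MISS. Cache: [I(c=1) A(c=1)]
  3. access D: MISS. Cache: [I(c=1) A(c=1) D(c=1)]
  4. access A: HIT, count now 2. Cache: [I(c=1) D(c=1) A(c=2)]
  5. access D: HIT, count now 2. Cache: [I(c=1) A(c=2) D(c=2)]
  6. access A: HIT, count now 3. Cache: [I(c=1) D(c=2) A(c=3)]
  7. access D: HIT, count now 3. Cache: [I(c=1) A(c=3) D(c=3)]
  8. access A: HIT, count now 4. Cache: [I(c=1) D(c=3) A(c=4)]
  9. access D: HIT, count now 4. Cache: [I(c=1) A(c=4) D(c=4)]
  10. access F: MISS. Cache: [I(c=1) F(c=1) A(c=4) D(c=4)]
  11. access O: MISS. Cache: [I(c=1) F(c=1) O(c=1) A(c=4) D(c=4)]
  12. access A: HIT, count now 5. Cache: [I(c=1) F(c=1) O(c=1) D(c=4) A(c=5)]
  13. access O: HIT, count now 2. Cache: [I(c=1) F(c=1) O(c=2) D(c=4) A(c=5)]
  14. access O: HIT, count now 3. Cache: [I(c=1) F(c=1) O(c=3) D(c=4) A(c=5)]
  15. access Q: MISS. Cache: [I(c=1) F(c=1) Q(c=1) O(c=3) D(c=4) A(c=5)]
  16. access P: MISS. Cache: [I(c=1) F(c=1) Q(c=1) P(c=1) O(c=3) D(c=4) A(c=5)]
  17. access P: HIT, count now 2. Cache: [I(c=1) F(c=1) Q(c=1) P(c=2) O(c=3) D(c=4) A(c=5)]
  18. access P: HIT, count now 3. Cache: [I(c=1) F(c=1) Q(c=1) O(c=3) P(c=3) D(c=4) A(c=5)]
  19. access S: MISS, evict I(c=1). Cache: [F(c=1) Q(c=1) S(c=1) O(c=3) P(c=3) D(c=4) A(c=5)]
  20. access S: HIT, count now 2. Cache: [F(c=1) Q(c=1) S(c=2) O(c=3) P(c=3) D(c=4) A(c=5)]
  21. access F: HIT, count now 2. Cache: [Q(c=1) S(c=2) F(c=2) O(c=3) P(c=3) D(c=4) A(c=5)]
  22. access I: MISS, evict Q(c=1). Cache: [I(c=1) S(c=2) F(c=2) O(c=3) P(c=3) D(c=4) A(c=5)]
  23. access H: MISS, evict I(c=1). Cache: [H(c=1) S(c=2) F(c=2) O(c=3) P(c=3) D(c=4) A(c=5)]
  24. access P: HIT, count now 4. Cache: [H(c=1) S(c=2) F(c=2) O(c=3) D(c=4) P(c=4) A(c=5)]
  25. access D: HIT, count now 5. Cache: [H(c=1) S(c=2) F(c=2) O(c=3) P(c=4) A(c=5) D(c=5)]
  26. access I: MISS, evict H(c=1). Cache: [I(c=1) S(c=2) F(c=2) O(c=3) P(c=4) A(c=5) D(c=5)]
  27. access H: MISS, evict I(c=1). Cache: [H(c=1) S(c=2) F(c=2) O(c=3) P(c=4) A(c=5) D(c=5)]
Total: 15 hits, 12 misses, 5 evictions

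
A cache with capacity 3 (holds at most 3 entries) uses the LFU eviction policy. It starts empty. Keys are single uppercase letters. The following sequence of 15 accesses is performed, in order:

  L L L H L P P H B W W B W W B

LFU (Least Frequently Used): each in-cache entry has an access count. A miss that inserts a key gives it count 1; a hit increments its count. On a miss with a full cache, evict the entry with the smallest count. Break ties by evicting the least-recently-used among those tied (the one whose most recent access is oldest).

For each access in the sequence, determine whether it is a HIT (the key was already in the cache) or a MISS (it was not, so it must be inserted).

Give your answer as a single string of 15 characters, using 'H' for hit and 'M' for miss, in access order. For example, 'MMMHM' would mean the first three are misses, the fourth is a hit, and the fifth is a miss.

Answer: MHHMHMHHMMHMHHH

Derivation:
LFU simulation (capacity=3):
  1. access L: MISS. Cache: [L(c=1)]
  2. access L: HIT, count now 2. Cache: [L(c=2)]
  3. access L: HIT, count now 3. Cache: [L(c=3)]
  4. access H: MISS. Cache: [H(c=1) L(c=3)]
  5. access L: HIT, count now 4. Cache: [H(c=1) L(c=4)]
  6. access P: MISS. Cache: [H(c=1) P(c=1) L(c=4)]
  7. access P: HIT, count now 2. Cache: [H(c=1) P(c=2) L(c=4)]
  8. access H: HIT, count now 2. Cache: [P(c=2) H(c=2) L(c=4)]
  9. access B: MISS, evict P(c=2). Cache: [B(c=1) H(c=2) L(c=4)]
  10. access W: MISS, evict B(c=1). Cache: [W(c=1) H(c=2) L(c=4)]
  11. access W: HIT, count now 2. Cache: [H(c=2) W(c=2) L(c=4)]
  12. access B: MISS, evict H(c=2). Cache: [B(c=1) W(c=2) L(c=4)]
  13. access W: HIT, count now 3. Cache: [B(c=1) W(c=3) L(c=4)]
  14. access W: HIT, count now 4. Cache: [B(c=1) L(c=4) W(c=4)]
  15. access B: HIT, count now 2. Cache: [B(c=2) L(c=4) W(c=4)]
Total: 9 hits, 6 misses, 3 evictions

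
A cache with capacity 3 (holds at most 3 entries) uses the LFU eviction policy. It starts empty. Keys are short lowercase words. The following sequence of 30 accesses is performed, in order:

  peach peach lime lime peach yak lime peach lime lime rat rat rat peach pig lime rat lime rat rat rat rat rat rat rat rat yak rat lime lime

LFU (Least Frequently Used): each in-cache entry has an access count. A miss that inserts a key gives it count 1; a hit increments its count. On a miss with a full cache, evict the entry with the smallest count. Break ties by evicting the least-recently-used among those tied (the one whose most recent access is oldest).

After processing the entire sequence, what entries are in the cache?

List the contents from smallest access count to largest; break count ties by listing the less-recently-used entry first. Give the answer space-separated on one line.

Answer: yak lime rat

Derivation:
LFU simulation (capacity=3):
  1. access peach: MISS. Cache: [peach(c=1)]
  2. access peach: HIT, count now 2. Cache: [peach(c=2)]
  3. access lime: MISS. Cache: [lime(c=1) peach(c=2)]
  4. access lime: HIT, count now 2. Cache: [peach(c=2) lime(c=2)]
  5. access peach: HIT, count now 3. Cache: [lime(c=2) peach(c=3)]
  6. access yak: MISS. Cache: [yak(c=1) lime(c=2) peach(c=3)]
  7. access lime: HIT, count now 3. Cache: [yak(c=1) peach(c=3) lime(c=3)]
  8. access peach: HIT, count now 4. Cache: [yak(c=1) lime(c=3) peach(c=4)]
  9. access lime: HIT, count now 4. Cache: [yak(c=1) peach(c=4) lime(c=4)]
  10. access lime: HIT, count now 5. Cache: [yak(c=1) peach(c=4) lime(c=5)]
  11. access rat: MISS, evict yak(c=1). Cache: [rat(c=1) peach(c=4) lime(c=5)]
  12. access rat: HIT, count now 2. Cache: [rat(c=2) peach(c=4) lime(c=5)]
  13. access rat: HIT, count now 3. Cache: [rat(c=3) peach(c=4) lime(c=5)]
  14. access peach: HIT, count now 5. Cache: [rat(c=3) lime(c=5) peach(c=5)]
  15. access pig: MISS, evict rat(c=3). Cache: [pig(c=1) lime(c=5) peach(c=5)]
  16. access lime: HIT, count now 6. Cache: [pig(c=1) peach(c=5) lime(c=6)]
  17. access rat: MISS, evict pig(c=1). Cache: [rat(c=1) peach(c=5) lime(c=6)]
  18. access lime: HIT, count now 7. Cache: [rat(c=1) peach(c=5) lime(c=7)]
  19. access rat: HIT, count now 2. Cache: [rat(c=2) peach(c=5) lime(c=7)]
  20. access rat: HIT, count now 3. Cache: [rat(c=3) peach(c=5) lime(c=7)]
  21. access rat: HIT, count now 4. Cache: [rat(c=4) peach(c=5) lime(c=7)]
  22. access rat: HIT, count now 5. Cache: [peach(c=5) rat(c=5) lime(c=7)]
  23. access rat: HIT, count now 6. Cache: [peach(c=5) rat(c=6) lime(c=7)]
  24. access rat: HIT, count now 7. Cache: [peach(c=5) lime(c=7) rat(c=7)]
  25. access rat: HIT, count now 8. Cache: [peach(c=5) lime(c=7) rat(c=8)]
  26. access rat: HIT, count now 9. Cache: [peach(c=5) lime(c=7) rat(c=9)]
  27. access yak: MISS, evict peach(c=5). Cache: [yak(c=1) lime(c=7) rat(c=9)]
  28. access rat: HIT, count now 10. Cache: [yak(c=1) lime(c=7) rat(c=10)]
  29. access lime: HIT, count now 8. Cache: [yak(c=1) lime(c=8) rat(c=10)]
  30. access lime: HIT, count now 9. Cache: [yak(c=1) lime(c=9) rat(c=10)]
Total: 23 hits, 7 misses, 4 evictions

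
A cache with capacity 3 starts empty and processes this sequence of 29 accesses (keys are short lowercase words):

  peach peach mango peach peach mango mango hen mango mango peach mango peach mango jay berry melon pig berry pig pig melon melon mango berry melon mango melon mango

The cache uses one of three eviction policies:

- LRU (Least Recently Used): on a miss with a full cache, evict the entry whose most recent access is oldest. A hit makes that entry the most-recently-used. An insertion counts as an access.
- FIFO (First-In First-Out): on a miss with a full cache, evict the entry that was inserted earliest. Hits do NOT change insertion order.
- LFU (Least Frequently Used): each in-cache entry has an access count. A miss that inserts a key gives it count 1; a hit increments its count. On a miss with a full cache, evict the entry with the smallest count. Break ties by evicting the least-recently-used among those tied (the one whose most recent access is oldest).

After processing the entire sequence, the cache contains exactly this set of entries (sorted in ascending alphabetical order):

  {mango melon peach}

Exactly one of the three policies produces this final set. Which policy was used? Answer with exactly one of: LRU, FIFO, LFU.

Answer: LFU

Derivation:
Simulating under each policy and comparing final sets:
  LRU: final set = {berry mango melon} -> differs
  FIFO: final set = {berry mango melon} -> differs
  LFU: final set = {mango melon peach} -> MATCHES target
Only LFU produces the target set.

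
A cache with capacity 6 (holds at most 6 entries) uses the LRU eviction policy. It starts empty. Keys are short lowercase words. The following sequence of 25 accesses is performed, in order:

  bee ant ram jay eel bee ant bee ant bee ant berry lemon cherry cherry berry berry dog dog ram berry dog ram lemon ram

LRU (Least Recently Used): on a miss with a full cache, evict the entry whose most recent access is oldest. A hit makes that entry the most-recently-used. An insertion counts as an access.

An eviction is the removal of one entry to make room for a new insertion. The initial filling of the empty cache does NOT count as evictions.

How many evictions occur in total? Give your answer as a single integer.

Answer: 4

Derivation:
LRU simulation (capacity=6):
  1. access bee: MISS. Cache (LRU->MRU): [bee]
  2. access ant: MISS. Cache (LRU->MRU): [bee ant]
  3. access ram: MISS. Cache (LRU->MRU): [bee ant ram]
  4. access jay: MISS. Cache (LRU->MRU): [bee ant ram jay]
  5. access eel: MISS. Cache (LRU->MRU): [bee ant ram jay eel]
  6. access bee: HIT. Cache (LRU->MRU): [ant ram jay eel bee]
  7. access ant: HIT. Cache (LRU->MRU): [ram jay eel bee ant]
  8. access bee: HIT. Cache (LRU->MRU): [ram jay eel ant bee]
  9. access ant: HIT. Cache (LRU->MRU): [ram jay eel bee ant]
  10. access bee: HIT. Cache (LRU->MRU): [ram jay eel ant bee]
  11. access ant: HIT. Cache (LRU->MRU): [ram jay eel bee ant]
  12. access berry: MISS. Cache (LRU->MRU): [ram jay eel bee ant berry]
  13. access lemon: MISS, evict ram. Cache (LRU->MRU): [jay eel bee ant berry lemon]
  14. access cherry: MISS, evict jay. Cache (LRU->MRU): [eel bee ant berry lemon cherry]
  15. access cherry: HIT. Cache (LRU->MRU): [eel bee ant berry lemon cherry]
  16. access berry: HIT. Cache (LRU->MRU): [eel bee ant lemon cherry berry]
  17. access berry: HIT. Cache (LRU->MRU): [eel bee ant lemon cherry berry]
  18. access dog: MISS, evict eel. Cache (LRU->MRU): [bee ant lemon cherry berry dog]
  19. access dog: HIT. Cache (LRU->MRU): [bee ant lemon cherry berry dog]
  20. access ram: MISS, evict bee. Cache (LRU->MRU): [ant lemon cherry berry dog ram]
  21. access berry: HIT. Cache (LRU->MRU): [ant lemon cherry dog ram berry]
  22. access dog: HIT. Cache (LRU->MRU): [ant lemon cherry ram berry dog]
  23. access ram: HIT. Cache (LRU->MRU): [ant lemon cherry berry dog ram]
  24. access lemon: HIT. Cache (LRU->MRU): [ant cherry berry dog ram lemon]
  25. access ram: HIT. Cache (LRU->MRU): [ant cherry berry dog lemon ram]
Total: 15 hits, 10 misses, 4 evictions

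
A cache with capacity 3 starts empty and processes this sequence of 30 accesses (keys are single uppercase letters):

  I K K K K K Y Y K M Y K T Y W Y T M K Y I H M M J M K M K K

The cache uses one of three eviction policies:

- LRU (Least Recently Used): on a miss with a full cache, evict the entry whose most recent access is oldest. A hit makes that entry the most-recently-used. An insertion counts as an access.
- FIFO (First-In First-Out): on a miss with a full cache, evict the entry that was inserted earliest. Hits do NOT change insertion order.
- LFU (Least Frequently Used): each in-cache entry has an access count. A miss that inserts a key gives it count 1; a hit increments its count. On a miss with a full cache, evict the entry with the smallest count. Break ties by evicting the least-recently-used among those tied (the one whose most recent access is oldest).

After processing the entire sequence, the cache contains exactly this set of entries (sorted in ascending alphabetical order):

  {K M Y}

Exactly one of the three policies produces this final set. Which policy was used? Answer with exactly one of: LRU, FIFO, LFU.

Simulating under each policy and comparing final sets:
  LRU: final set = {J K M} -> differs
  FIFO: final set = {J K M} -> differs
  LFU: final set = {K M Y} -> MATCHES target
Only LFU produces the target set.

Answer: LFU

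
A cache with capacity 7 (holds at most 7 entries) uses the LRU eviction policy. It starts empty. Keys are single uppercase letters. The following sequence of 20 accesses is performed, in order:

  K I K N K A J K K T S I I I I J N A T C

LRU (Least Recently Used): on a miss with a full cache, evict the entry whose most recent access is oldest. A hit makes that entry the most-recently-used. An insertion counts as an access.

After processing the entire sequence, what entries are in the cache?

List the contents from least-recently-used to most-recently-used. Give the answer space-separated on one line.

LRU simulation (capacity=7):
  1. access K: MISS. Cache (LRU->MRU): [K]
  2. access I: MISS. Cache (LRU->MRU): [K I]
  3. access K: HIT. Cache (LRU->MRU): [I K]
  4. access N: MISS. Cache (LRU->MRU): [I K N]
  5. access K: HIT. Cache (LRU->MRU): [I N K]
  6. access A: MISS. Cache (LRU->MRU): [I N K A]
  7. access J: MISS. Cache (LRU->MRU): [I N K A J]
  8. access K: HIT. Cache (LRU->MRU): [I N A J K]
  9. access K: HIT. Cache (LRU->MRU): [I N A J K]
  10. access T: MISS. Cache (LRU->MRU): [I N A J K T]
  11. access S: MISS. Cache (LRU->MRU): [I N A J K T S]
  12. access I: HIT. Cache (LRU->MRU): [N A J K T S I]
  13. access I: HIT. Cache (LRU->MRU): [N A J K T S I]
  14. access I: HIT. Cache (LRU->MRU): [N A J K T S I]
  15. access I: HIT. Cache (LRU->MRU): [N A J K T S I]
  16. access J: HIT. Cache (LRU->MRU): [N A K T S I J]
  17. access N: HIT. Cache (LRU->MRU): [A K T S I J N]
  18. access A: HIT. Cache (LRU->MRU): [K T S I J N A]
  19. access T: HIT. Cache (LRU->MRU): [K S I J N A T]
  20. access C: MISS, evict K. Cache (LRU->MRU): [S I J N A T C]
Total: 12 hits, 8 misses, 1 evictions

Answer: S I J N A T C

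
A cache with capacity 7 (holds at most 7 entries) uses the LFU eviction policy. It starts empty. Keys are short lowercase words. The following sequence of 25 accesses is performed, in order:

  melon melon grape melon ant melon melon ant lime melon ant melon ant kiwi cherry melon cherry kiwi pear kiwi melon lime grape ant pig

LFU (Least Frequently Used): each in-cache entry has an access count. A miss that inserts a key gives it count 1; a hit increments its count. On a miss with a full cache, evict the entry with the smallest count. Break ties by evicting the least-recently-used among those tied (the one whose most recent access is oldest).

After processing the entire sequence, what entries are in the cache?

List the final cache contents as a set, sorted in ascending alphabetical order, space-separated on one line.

LFU simulation (capacity=7):
  1. access melon: MISS. Cache: [melon(c=1)]
  2. access melon: HIT, count now 2. Cache: [melon(c=2)]
  3. access grape: MISS. Cache: [grape(c=1) melon(c=2)]
  4. access melon: HIT, count now 3. Cache: [grape(c=1) melon(c=3)]
  5. access ant: MISS. Cache: [grape(c=1) ant(c=1) melon(c=3)]
  6. access melon: HIT, count now 4. Cache: [grape(c=1) ant(c=1) melon(c=4)]
  7. access melon: HIT, count now 5. Cache: [grape(c=1) ant(c=1) melon(c=5)]
  8. access ant: HIT, count now 2. Cache: [grape(c=1) ant(c=2) melon(c=5)]
  9. access lime: MISS. Cache: [grape(c=1) lime(c=1) ant(c=2) melon(c=5)]
  10. access melon: HIT, count now 6. Cache: [grape(c=1) lime(c=1) ant(c=2) melon(c=6)]
  11. access ant: HIT, count now 3. Cache: [grape(c=1) lime(c=1) ant(c=3) melon(c=6)]
  12. access melon: HIT, count now 7. Cache: [grape(c=1) lime(c=1) ant(c=3) melon(c=7)]
  13. access ant: HIT, count now 4. Cache: [grape(c=1) lime(c=1) ant(c=4) melon(c=7)]
  14. access kiwi: MISS. Cache: [grape(c=1) lime(c=1) kiwi(c=1) ant(c=4) melon(c=7)]
  15. access cherry: MISS. Cache: [grape(c=1) lime(c=1) kiwi(c=1) cherry(c=1) ant(c=4) melon(c=7)]
  16. access melon: HIT, count now 8. Cache: [grape(c=1) lime(c=1) kiwi(c=1) cherry(c=1) ant(c=4) melon(c=8)]
  17. access cherry: HIT, count now 2. Cache: [grape(c=1) lime(c=1) kiwi(c=1) cherry(c=2) ant(c=4) melon(c=8)]
  18. access kiwi: HIT, count now 2. Cache: [grape(c=1) lime(c=1) cherry(c=2) kiwi(c=2) ant(c=4) melon(c=8)]
  19. access pear: MISS. Cache: [grape(c=1) lime(c=1) pear(c=1) cherry(c=2) kiwi(c=2) ant(c=4) melon(c=8)]
  20. access kiwi: HIT, count now 3. Cache: [grape(c=1) lime(c=1) pear(c=1) cherry(c=2) kiwi(c=3) ant(c=4) melon(c=8)]
  21. access melon: HIT, count now 9. Cache: [grape(c=1) lime(c=1) pear(c=1) cherry(c=2) kiwi(c=3) ant(c=4) melon(c=9)]
  22. access lime: HIT, count now 2. Cache: [grape(c=1) pear(c=1) cherry(c=2) lime(c=2) kiwi(c=3) ant(c=4) melon(c=9)]
  23. access grape: HIT, count now 2. Cache: [pear(c=1) cherry(c=2) lime(c=2) grape(c=2) kiwi(c=3) ant(c=4) melon(c=9)]
  24. access ant: HIT, count now 5. Cache: [pear(c=1) cherry(c=2) lime(c=2) grape(c=2) kiwi(c=3) ant(c=5) melon(c=9)]
  25. access pig: MISS, evict pear(c=1). Cache: [pig(c=1) cherry(c=2) lime(c=2) grape(c=2) kiwi(c=3) ant(c=5) melon(c=9)]
Total: 17 hits, 8 misses, 1 evictions

Answer: ant cherry grape kiwi lime melon pig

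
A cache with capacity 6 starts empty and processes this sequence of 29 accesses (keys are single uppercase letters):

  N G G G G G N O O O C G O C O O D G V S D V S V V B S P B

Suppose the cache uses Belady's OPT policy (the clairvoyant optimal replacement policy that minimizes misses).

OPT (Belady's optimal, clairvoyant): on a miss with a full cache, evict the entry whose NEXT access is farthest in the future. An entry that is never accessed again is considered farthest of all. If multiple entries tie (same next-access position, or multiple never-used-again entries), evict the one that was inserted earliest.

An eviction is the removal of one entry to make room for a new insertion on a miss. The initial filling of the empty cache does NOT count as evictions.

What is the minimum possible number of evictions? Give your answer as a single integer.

Answer: 3

Derivation:
OPT (Belady) simulation (capacity=6):
  1. access N: MISS. Cache: [N]
  2. access G: MISS. Cache: [N G]
  3. access G: HIT. Next use of G: step 4. Cache: [N G]
  4. access G: HIT. Next use of G: step 5. Cache: [N G]
  5. access G: HIT. Next use of G: step 6. Cache: [N G]
  6. access G: HIT. Next use of G: step 12. Cache: [N G]
  7. access N: HIT. Next use of N: never. Cache: [N G]
  8. access O: MISS. Cache: [N G O]
  9. access O: HIT. Next use of O: step 10. Cache: [N G O]
  10. access O: HIT. Next use of O: step 13. Cache: [N G O]
  11. access C: MISS. Cache: [N G O C]
  12. access G: HIT. Next use of G: step 18. Cache: [N G O C]
  13. access O: HIT. Next use of O: step 15. Cache: [N G O C]
  14. access C: HIT. Next use of C: never. Cache: [N G O C]
  15. access O: HIT. Next use of O: step 16. Cache: [N G O C]
  16. access O: HIT. Next use of O: never. Cache: [N G O C]
  17. access D: MISS. Cache: [N G O C D]
  18. access G: HIT. Next use of G: never. Cache: [N G O C D]
  19. access V: MISS. Cache: [N G O C D V]
  20. access S: MISS, evict N (next use: never). Cache: [G O C D V S]
  21. access D: HIT. Next use of D: never. Cache: [G O C D V S]
  22. access V: HIT. Next use of V: step 24. Cache: [G O C D V S]
  23. access S: HIT. Next use of S: step 27. Cache: [G O C D V S]
  24. access V: HIT. Next use of V: step 25. Cache: [G O C D V S]
  25. access V: HIT. Next use of V: never. Cache: [G O C D V S]
  26. access B: MISS, evict G (next use: never). Cache: [O C D V S B]
  27. access S: HIT. Next use of S: never. Cache: [O C D V S B]
  28. access P: MISS, evict O (next use: never). Cache: [C D V S B P]
  29. access B: HIT. Next use of B: never. Cache: [C D V S B P]
Total: 20 hits, 9 misses, 3 evictions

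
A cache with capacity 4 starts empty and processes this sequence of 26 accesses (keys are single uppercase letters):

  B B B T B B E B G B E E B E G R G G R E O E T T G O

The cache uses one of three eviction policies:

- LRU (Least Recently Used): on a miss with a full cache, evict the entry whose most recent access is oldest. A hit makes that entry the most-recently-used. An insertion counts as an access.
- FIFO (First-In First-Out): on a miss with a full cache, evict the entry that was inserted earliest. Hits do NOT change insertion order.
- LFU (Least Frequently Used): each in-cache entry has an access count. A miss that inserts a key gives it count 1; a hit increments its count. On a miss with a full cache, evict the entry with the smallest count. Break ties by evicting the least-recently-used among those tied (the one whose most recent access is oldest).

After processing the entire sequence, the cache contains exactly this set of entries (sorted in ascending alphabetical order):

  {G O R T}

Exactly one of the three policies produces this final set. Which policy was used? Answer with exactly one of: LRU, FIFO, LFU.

Simulating under each policy and comparing final sets:
  LRU: final set = {E G O T} -> differs
  FIFO: final set = {G O R T} -> MATCHES target
  LFU: final set = {B E G O} -> differs
Only FIFO produces the target set.

Answer: FIFO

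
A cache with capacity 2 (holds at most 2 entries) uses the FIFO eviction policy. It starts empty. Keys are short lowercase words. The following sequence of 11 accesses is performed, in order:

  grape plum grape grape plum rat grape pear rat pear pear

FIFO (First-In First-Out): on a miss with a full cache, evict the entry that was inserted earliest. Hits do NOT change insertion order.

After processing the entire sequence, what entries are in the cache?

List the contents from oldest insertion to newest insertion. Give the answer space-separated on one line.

Answer: pear rat

Derivation:
FIFO simulation (capacity=2):
  1. access grape: MISS. Cache (old->new): [grape]
  2. access plum: MISS. Cache (old->new): [grape plum]
  3. access grape: HIT. Cache (old->new): [grape plum]
  4. access grape: HIT. Cache (old->new): [grape plum]
  5. access plum: HIT. Cache (old->new): [grape plum]
  6. access rat: MISS, evict grape. Cache (old->new): [plum rat]
  7. access grape: MISS, evict plum. Cache (old->new): [rat grape]
  8. access pear: MISS, evict rat. Cache (old->new): [grape pear]
  9. access rat: MISS, evict grape. Cache (old->new): [pear rat]
  10. access pear: HIT. Cache (old->new): [pear rat]
  11. access pear: HIT. Cache (old->new): [pear rat]
Total: 5 hits, 6 misses, 4 evictions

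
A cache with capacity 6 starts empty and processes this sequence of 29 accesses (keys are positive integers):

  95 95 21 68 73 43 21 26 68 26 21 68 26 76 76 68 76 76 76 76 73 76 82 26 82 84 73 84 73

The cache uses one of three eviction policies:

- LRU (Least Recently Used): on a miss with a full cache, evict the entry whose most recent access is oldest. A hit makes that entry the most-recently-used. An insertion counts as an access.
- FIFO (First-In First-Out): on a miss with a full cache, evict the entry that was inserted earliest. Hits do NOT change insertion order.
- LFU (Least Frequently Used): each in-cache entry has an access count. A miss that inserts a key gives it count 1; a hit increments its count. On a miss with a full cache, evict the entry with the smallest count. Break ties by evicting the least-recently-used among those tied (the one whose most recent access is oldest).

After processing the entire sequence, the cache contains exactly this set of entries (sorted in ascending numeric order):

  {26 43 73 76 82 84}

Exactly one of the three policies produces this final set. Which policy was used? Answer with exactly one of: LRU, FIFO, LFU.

Simulating under each policy and comparing final sets:
  LRU: final set = {26 68 73 76 82 84} -> differs
  FIFO: final set = {26 43 73 76 82 84} -> MATCHES target
  LFU: final set = {21 26 68 73 76 82} -> differs
Only FIFO produces the target set.

Answer: FIFO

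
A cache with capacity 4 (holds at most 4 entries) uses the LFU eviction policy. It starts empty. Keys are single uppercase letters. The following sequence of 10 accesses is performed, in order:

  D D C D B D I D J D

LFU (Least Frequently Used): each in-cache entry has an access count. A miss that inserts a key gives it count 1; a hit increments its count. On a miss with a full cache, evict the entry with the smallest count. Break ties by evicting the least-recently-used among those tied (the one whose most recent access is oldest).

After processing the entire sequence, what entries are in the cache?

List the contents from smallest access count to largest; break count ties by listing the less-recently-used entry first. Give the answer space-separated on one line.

Answer: B I J D

Derivation:
LFU simulation (capacity=4):
  1. access D: MISS. Cache: [D(c=1)]
  2. access D: HIT, count now 2. Cache: [D(c=2)]
  3. access C: MISS. Cache: [C(c=1) D(c=2)]
  4. access D: HIT, count now 3. Cache: [C(c=1) D(c=3)]
  5. access B: MISS. Cache: [C(c=1) B(c=1) D(c=3)]
  6. access D: HIT, count now 4. Cache: [C(c=1) B(c=1) D(c=4)]
  7. access I: MISS. Cache: [C(c=1) B(c=1) I(c=1) D(c=4)]
  8. access D: HIT, count now 5. Cache: [C(c=1) B(c=1) I(c=1) D(c=5)]
  9. access J: MISS, evict C(c=1). Cache: [B(c=1) I(c=1) J(c=1) D(c=5)]
  10. access D: HIT, count now 6. Cache: [B(c=1) I(c=1) J(c=1) D(c=6)]
Total: 5 hits, 5 misses, 1 evictions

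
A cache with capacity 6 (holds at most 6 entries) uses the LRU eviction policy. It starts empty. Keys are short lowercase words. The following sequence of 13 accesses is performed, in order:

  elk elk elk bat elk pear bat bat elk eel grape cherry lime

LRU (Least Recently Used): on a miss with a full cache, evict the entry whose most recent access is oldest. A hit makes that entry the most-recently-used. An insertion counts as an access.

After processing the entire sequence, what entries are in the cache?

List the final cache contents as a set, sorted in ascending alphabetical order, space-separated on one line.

Answer: bat cherry eel elk grape lime

Derivation:
LRU simulation (capacity=6):
  1. access elk: MISS. Cache (LRU->MRU): [elk]
  2. access elk: HIT. Cache (LRU->MRU): [elk]
  3. access elk: HIT. Cache (LRU->MRU): [elk]
  4. access bat: MISS. Cache (LRU->MRU): [elk bat]
  5. access elk: HIT. Cache (LRU->MRU): [bat elk]
  6. access pear: MISS. Cache (LRU->MRU): [bat elk pear]
  7. access bat: HIT. Cache (LRU->MRU): [elk pear bat]
  8. access bat: HIT. Cache (LRU->MRU): [elk pear bat]
  9. access elk: HIT. Cache (LRU->MRU): [pear bat elk]
  10. access eel: MISS. Cache (LRU->MRU): [pear bat elk eel]
  11. access grape: MISS. Cache (LRU->MRU): [pear bat elk eel grape]
  12. access cherry: MISS. Cache (LRU->MRU): [pear bat elk eel grape cherry]
  13. access lime: MISS, evict pear. Cache (LRU->MRU): [bat elk eel grape cherry lime]
Total: 6 hits, 7 misses, 1 evictions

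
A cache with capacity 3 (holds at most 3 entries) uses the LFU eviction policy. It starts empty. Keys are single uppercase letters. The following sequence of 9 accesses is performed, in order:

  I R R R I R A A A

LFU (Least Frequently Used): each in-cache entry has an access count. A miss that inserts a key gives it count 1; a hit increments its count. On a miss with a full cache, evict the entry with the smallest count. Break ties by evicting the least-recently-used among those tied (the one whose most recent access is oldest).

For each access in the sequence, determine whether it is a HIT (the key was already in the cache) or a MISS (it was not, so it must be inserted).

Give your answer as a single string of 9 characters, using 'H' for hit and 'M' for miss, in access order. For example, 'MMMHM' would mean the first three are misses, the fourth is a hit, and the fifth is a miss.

Answer: MMHHHHMHH

Derivation:
LFU simulation (capacity=3):
  1. access I: MISS. Cache: [I(c=1)]
  2. access R: MISS. Cache: [I(c=1) R(c=1)]
  3. access R: HIT, count now 2. Cache: [I(c=1) R(c=2)]
  4. access R: HIT, count now 3. Cache: [I(c=1) R(c=3)]
  5. access I: HIT, count now 2. Cache: [I(c=2) R(c=3)]
  6. access R: HIT, count now 4. Cache: [I(c=2) R(c=4)]
  7. access A: MISS. Cache: [A(c=1) I(c=2) R(c=4)]
  8. access A: HIT, count now 2. Cache: [I(c=2) A(c=2) R(c=4)]
  9. access A: HIT, count now 3. Cache: [I(c=2) A(c=3) R(c=4)]
Total: 6 hits, 3 misses, 0 evictions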